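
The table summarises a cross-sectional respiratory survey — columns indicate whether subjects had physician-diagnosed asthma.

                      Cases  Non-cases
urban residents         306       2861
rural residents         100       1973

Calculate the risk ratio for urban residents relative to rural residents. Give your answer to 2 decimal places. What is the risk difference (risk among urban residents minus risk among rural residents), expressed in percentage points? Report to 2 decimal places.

risk, urban residents = 306/3167 = 0.09662
risk, rural residents = 100/2073 = 0.04824
RR = 0.09662 / 0.04824 = 2.00
risk difference = 0.09662 − 0.04824 = 0.04838 → 4.84 percentage points

RR = 2.00; RD = 4.84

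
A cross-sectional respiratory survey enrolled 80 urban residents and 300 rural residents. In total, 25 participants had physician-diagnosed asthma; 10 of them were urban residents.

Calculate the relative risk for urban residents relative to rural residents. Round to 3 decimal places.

urban residents without the outcome: 80 − 10 = 70
rural residents with the outcome: 25 − 10 = 15
rural residents without the outcome: 300 − 15 = 285
risk, urban residents = 10/80 = 0.1250
risk, rural residents = 15/300 = 0.0500
RR = 0.1250 / 0.0500 = 2.500

RR = 2.500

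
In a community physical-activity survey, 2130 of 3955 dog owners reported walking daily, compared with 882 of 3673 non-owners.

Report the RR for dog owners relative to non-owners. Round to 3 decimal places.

2.243

risk, dog owners = 2130/3955 = 0.5386
risk, non-owners = 882/3673 = 0.2401
RR = 0.5386 / 0.2401 = 2.243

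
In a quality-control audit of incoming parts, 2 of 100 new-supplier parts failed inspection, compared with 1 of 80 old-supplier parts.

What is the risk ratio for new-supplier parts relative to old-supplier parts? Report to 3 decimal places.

risk, new-supplier parts = 2/100 = 0.02000
risk, old-supplier parts = 1/80 = 0.01250
RR = 0.02000 / 0.01250 = 1.600

1.600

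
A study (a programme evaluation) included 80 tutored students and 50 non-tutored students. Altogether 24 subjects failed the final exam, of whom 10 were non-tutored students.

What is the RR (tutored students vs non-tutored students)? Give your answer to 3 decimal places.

0.875

tutored students with the outcome: 24 − 10 = 14
tutored students without the outcome: 80 − 14 = 66
non-tutored students without the outcome: 50 − 10 = 40
risk, tutored students = 14/80 = 0.1750
risk, non-tutored students = 10/50 = 0.2000
RR = 0.1750 / 0.2000 = 0.875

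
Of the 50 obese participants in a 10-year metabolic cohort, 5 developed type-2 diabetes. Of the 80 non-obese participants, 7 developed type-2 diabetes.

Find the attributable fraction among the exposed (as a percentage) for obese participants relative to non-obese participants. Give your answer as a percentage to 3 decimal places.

AR%: 12.500%

risk, obese participants = 5/50 = 0.1000
risk, non-obese participants = 7/80 = 0.0875
AR% = (0.1000 − 0.0875) / 0.1000 = 0.1250 → 12.500%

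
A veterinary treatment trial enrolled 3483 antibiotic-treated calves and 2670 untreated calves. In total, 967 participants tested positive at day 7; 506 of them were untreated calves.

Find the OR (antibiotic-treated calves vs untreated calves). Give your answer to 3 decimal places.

OR = 0.652

antibiotic-treated calves with the outcome: 967 − 506 = 461
antibiotic-treated calves without the outcome: 3483 − 461 = 3022
untreated calves without the outcome: 2670 − 506 = 2164
odds, antibiotic-treated calves = 461/3022 = 0.1525
odds, untreated calves = 506/2164 = 0.2338
OR = 0.1525 / 0.2338 = 0.652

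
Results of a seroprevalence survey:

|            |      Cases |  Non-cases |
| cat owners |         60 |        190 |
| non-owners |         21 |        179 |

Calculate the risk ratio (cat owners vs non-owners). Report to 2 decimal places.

2.29

risk, cat owners = 60/250 = 0.2400
risk, non-owners = 21/200 = 0.1050
RR = 0.2400 / 0.1050 = 2.29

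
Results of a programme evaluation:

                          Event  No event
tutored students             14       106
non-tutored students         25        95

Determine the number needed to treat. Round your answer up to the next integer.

NNT ≈ 11

risk, tutored students = 14/120 = 0.116667
risk, non-tutored students = 25/120 = 0.208333
absolute risk difference = 0.091667
1 / 0.091667 = 10.909 → round up → 11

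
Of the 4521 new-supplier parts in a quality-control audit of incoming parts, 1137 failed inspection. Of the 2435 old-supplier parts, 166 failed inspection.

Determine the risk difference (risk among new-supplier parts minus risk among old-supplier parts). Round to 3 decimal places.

risk, new-supplier parts = 1137/4521 = 0.2515
risk, old-supplier parts = 166/2435 = 0.0682
risk difference = 0.2515 − 0.0682 = 0.183

RD = 0.183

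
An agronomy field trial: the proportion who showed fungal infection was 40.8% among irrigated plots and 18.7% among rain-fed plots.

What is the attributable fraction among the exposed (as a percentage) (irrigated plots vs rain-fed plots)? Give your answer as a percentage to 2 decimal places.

AR% = (0.4080 − 0.1870) / 0.4080 = 0.5417 → 54.17%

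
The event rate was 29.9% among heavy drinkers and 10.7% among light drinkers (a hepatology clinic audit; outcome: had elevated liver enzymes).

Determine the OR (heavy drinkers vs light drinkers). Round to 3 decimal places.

odds, heavy drinkers = 0.2990/0.7010 = 0.4265
odds, light drinkers = 0.1070/0.8930 = 0.1198
OR = 0.4265 / 0.1198 = 3.560

3.560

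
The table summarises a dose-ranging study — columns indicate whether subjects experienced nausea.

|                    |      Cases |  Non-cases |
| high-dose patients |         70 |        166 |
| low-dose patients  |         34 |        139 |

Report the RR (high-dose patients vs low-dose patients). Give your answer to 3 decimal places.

RR: 1.509

risk, high-dose patients = 70/236 = 0.2966
risk, low-dose patients = 34/173 = 0.1965
RR = 0.2966 / 0.1965 = 1.509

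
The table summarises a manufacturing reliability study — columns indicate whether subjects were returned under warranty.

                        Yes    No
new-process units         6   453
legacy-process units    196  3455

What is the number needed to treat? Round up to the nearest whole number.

25

risk, new-process units = 6/459 = 0.013072
risk, legacy-process units = 196/3651 = 0.053684
absolute risk difference = 0.040612
1 / 0.040612 = 24.623 → round up → 25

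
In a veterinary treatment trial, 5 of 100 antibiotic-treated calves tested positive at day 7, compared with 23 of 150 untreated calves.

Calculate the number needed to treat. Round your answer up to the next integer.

10

risk, antibiotic-treated calves = 5/100 = 0.050000
risk, untreated calves = 23/150 = 0.153333
absolute risk difference = 0.103333
1 / 0.103333 = 9.677 → round up → 10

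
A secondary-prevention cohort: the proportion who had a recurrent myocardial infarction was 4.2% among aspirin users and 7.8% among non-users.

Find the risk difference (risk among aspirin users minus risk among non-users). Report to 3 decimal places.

risk difference = 0.04200 − 0.07800 = -0.036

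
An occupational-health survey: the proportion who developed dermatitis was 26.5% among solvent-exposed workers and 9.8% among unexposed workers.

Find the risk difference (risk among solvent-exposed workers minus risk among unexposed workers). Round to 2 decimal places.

risk difference = 0.2650 − 0.0980 = 0.17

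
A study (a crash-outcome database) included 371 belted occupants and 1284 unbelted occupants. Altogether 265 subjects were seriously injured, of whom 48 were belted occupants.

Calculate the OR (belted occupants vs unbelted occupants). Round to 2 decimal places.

0.73

belted occupants without the outcome: 371 − 48 = 323
unbelted occupants with the outcome: 265 − 48 = 217
unbelted occupants without the outcome: 1284 − 217 = 1067
OR = (48 × 1067) / (323 × 217) = 51216/70091 ≈ 0.73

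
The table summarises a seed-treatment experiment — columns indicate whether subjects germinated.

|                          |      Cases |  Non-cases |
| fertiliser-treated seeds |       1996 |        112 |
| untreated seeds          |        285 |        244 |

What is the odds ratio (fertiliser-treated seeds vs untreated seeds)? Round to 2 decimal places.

OR = (1996 × 244) / (112 × 285) = 487024/31920 ≈ 15.26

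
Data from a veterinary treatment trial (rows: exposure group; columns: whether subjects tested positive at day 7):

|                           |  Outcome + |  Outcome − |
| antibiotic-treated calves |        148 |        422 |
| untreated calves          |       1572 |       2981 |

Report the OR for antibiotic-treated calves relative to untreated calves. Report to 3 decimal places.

OR = (148 × 2981) / (422 × 1572) = 441188/663384 ≈ 0.665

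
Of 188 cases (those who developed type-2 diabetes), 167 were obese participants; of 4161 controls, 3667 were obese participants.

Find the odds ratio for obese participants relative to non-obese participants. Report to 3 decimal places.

OR = (167 × 494) / (3667 × 21) = 82498/77007 ≈ 1.071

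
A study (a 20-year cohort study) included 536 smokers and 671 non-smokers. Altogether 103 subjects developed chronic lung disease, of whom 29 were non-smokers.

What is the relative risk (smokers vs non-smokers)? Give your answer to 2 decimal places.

smokers with the outcome: 103 − 29 = 74
smokers without the outcome: 536 − 74 = 462
non-smokers without the outcome: 671 − 29 = 642
risk, smokers = 74/536 = 0.13806
risk, non-smokers = 29/671 = 0.04322
RR = 0.13806 / 0.04322 = 3.19

3.19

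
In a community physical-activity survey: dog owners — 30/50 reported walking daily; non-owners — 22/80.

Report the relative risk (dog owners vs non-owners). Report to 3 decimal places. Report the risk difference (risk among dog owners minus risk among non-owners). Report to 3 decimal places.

RR = 2.182; RD = 0.325

risk, dog owners = 30/50 = 0.6000
risk, non-owners = 22/80 = 0.2750
RR = 0.6000 / 0.2750 = 2.182
risk difference = 0.6000 − 0.2750 = 0.325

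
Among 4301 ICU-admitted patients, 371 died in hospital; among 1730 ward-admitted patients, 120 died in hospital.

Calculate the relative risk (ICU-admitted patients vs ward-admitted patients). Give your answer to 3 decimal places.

1.244

risk, ICU-admitted patients = 371/4301 = 0.0863
risk, ward-admitted patients = 120/1730 = 0.0694
RR = 0.0863 / 0.0694 = 1.244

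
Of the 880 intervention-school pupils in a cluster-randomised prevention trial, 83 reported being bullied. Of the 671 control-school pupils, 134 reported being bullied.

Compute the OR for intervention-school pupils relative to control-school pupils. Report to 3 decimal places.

OR = (83 × 537) / (797 × 134) = 44571/106798 ≈ 0.417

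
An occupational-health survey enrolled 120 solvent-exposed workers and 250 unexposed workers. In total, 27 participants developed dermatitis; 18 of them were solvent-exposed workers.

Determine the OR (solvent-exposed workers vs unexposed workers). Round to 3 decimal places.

OR ≈ 4.725

solvent-exposed workers without the outcome: 120 − 18 = 102
unexposed workers with the outcome: 27 − 18 = 9
unexposed workers without the outcome: 250 − 9 = 241
OR = (18 × 241) / (102 × 9) = 4338/918 ≈ 4.725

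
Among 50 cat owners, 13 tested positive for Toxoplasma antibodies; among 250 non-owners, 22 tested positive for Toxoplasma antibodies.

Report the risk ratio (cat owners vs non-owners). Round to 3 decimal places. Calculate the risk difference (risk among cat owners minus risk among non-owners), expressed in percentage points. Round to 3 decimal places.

risk, cat owners = 13/50 = 0.2600
risk, non-owners = 22/250 = 0.0880
RR = 0.2600 / 0.0880 = 2.955
risk difference = 0.2600 − 0.0880 = 0.1720 → 17.200 percentage points

RR = 2.955; RD = 17.200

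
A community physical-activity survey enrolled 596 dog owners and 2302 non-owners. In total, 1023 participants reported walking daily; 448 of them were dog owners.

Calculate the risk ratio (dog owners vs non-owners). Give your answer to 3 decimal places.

dog owners without the outcome: 596 − 448 = 148
non-owners with the outcome: 1023 − 448 = 575
non-owners without the outcome: 2302 − 575 = 1727
risk, dog owners = 448/596 = 0.7517
risk, non-owners = 575/2302 = 0.2498
RR = 0.7517 / 0.2498 = 3.009

3.009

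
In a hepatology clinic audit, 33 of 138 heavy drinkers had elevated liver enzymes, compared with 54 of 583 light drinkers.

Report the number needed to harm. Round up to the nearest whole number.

risk, heavy drinkers = 33/138 = 0.239130
risk, light drinkers = 54/583 = 0.092624
absolute risk difference = 0.146506
1 / 0.146506 = 6.826 → round up → 7

NNH ≈ 7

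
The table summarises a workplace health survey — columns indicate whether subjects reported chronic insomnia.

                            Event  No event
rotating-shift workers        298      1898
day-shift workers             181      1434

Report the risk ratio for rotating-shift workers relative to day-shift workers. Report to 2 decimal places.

risk, rotating-shift workers = 298/2196 = 0.1357
risk, day-shift workers = 181/1615 = 0.1121
RR = 0.1357 / 0.1121 = 1.21

1.21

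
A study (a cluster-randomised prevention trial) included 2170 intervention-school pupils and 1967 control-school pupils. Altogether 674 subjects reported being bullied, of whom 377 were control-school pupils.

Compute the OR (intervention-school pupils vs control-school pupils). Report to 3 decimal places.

0.669

intervention-school pupils with the outcome: 674 − 377 = 297
intervention-school pupils without the outcome: 2170 − 297 = 1873
control-school pupils without the outcome: 1967 − 377 = 1590
OR = (297 × 1590) / (1873 × 377) = 472230/706121 ≈ 0.669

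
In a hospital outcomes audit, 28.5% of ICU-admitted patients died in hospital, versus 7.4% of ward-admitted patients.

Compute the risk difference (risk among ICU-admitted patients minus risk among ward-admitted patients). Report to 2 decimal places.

risk difference = 0.2850 − 0.0740 = 0.21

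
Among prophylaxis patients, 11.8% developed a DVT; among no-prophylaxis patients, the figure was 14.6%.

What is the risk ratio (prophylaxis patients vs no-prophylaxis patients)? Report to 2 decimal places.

RR = 0.1180 / 0.1460 = 0.81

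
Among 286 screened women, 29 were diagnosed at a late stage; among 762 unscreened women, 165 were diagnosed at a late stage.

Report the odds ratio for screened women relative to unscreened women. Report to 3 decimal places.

odds, screened women = 29/257 = 0.1128
odds, unscreened women = 165/597 = 0.2764
OR = 0.1128 / 0.2764 = 0.408

OR: 0.408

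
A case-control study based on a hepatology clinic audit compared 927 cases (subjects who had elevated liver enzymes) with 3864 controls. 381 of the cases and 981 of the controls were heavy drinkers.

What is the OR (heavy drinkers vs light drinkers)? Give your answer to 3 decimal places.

odds, heavy drinkers = 381/981 = 0.3884
odds, light drinkers = 546/2883 = 0.1894
OR = 0.3884 / 0.1894 = 2.051

OR = 2.051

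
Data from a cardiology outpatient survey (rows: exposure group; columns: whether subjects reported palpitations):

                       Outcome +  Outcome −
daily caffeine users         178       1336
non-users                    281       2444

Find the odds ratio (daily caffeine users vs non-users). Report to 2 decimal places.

OR = (178 × 2444) / (1336 × 281) = 435032/375416 ≈ 1.16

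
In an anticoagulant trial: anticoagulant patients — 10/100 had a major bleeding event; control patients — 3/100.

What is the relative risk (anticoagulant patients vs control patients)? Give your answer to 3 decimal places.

risk, anticoagulant patients = 10/100 = 0.10000
risk, control patients = 3/100 = 0.03000
RR = 0.10000 / 0.03000 = 3.333

RR = 3.333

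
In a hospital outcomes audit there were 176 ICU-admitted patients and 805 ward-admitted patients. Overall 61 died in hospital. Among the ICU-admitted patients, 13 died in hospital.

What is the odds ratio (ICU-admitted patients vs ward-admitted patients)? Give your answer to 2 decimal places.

OR: 1.26

ICU-admitted patients without the outcome: 176 − 13 = 163
ward-admitted patients with the outcome: 61 − 13 = 48
ward-admitted patients without the outcome: 805 − 48 = 757
OR = (13 × 757) / (163 × 48) = 9841/7824 ≈ 1.26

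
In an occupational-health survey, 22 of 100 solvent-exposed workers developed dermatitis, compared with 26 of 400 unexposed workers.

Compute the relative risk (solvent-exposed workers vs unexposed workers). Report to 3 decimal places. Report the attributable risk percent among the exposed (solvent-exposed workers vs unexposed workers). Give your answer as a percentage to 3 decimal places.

RR = 3.385; AR% = 70.455%

risk, solvent-exposed workers = 22/100 = 0.2200
risk, unexposed workers = 26/400 = 0.0650
RR = 0.2200 / 0.0650 = 3.385
AR% = (0.2200 − 0.0650) / 0.2200 = 0.7045 → 70.455%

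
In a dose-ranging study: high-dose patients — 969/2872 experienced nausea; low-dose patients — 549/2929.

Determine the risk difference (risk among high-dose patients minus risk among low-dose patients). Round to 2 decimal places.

RD: 0.15

risk, high-dose patients = 969/2872 = 0.3374
risk, low-dose patients = 549/2929 = 0.1874
risk difference = 0.3374 − 0.1874 = 0.15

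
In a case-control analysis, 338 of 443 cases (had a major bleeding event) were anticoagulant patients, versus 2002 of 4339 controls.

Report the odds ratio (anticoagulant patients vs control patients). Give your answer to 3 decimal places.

OR = (338 × 2337) / (2002 × 105) = 789906/210210 ≈ 3.758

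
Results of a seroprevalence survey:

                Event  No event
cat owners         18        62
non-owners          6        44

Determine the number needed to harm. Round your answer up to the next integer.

risk, cat owners = 18/80 = 0.225000
risk, non-owners = 6/50 = 0.120000
absolute risk difference = 0.105000
1 / 0.105000 = 9.524 → round up → 10

NNH ≈ 10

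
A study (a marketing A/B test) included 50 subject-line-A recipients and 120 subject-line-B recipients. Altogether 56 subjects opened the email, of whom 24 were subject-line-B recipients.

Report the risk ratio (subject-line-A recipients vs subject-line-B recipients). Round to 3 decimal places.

subject-line-A recipients with the outcome: 56 − 24 = 32
subject-line-A recipients without the outcome: 50 − 32 = 18
subject-line-B recipients without the outcome: 120 − 24 = 96
risk, subject-line-A recipients = 32/50 = 0.6400
risk, subject-line-B recipients = 24/120 = 0.2000
RR = 0.6400 / 0.2000 = 3.200

3.200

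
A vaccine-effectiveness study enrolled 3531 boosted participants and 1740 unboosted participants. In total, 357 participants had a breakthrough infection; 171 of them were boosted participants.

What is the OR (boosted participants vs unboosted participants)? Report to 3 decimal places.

boosted participants without the outcome: 3531 − 171 = 3360
unboosted participants with the outcome: 357 − 171 = 186
unboosted participants without the outcome: 1740 − 186 = 1554
odds, boosted participants = 171/3360 = 0.05089
odds, unboosted participants = 186/1554 = 0.11969
OR = 0.05089 / 0.11969 = 0.425

0.425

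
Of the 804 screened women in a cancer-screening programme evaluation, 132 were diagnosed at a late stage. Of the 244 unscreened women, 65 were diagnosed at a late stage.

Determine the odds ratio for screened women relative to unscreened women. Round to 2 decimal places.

OR: 0.54

odds, screened women = 132/672 = 0.1964
odds, unscreened women = 65/179 = 0.3631
OR = 0.1964 / 0.3631 = 0.54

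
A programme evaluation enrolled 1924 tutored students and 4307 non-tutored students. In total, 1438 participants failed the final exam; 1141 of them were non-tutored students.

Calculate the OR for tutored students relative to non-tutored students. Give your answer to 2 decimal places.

OR ≈ 0.51

tutored students with the outcome: 1438 − 1141 = 297
tutored students without the outcome: 1924 − 297 = 1627
non-tutored students without the outcome: 4307 − 1141 = 3166
odds, tutored students = 297/1627 = 0.1825
odds, non-tutored students = 1141/3166 = 0.3604
OR = 0.1825 / 0.3604 = 0.51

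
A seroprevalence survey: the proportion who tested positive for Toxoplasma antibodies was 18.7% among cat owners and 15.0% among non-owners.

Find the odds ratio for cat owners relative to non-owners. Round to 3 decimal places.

OR = 1.303

odds, cat owners = 0.1870/0.8130 = 0.2300
odds, non-owners = 0.1500/0.8500 = 0.1765
OR = 0.2300 / 0.1765 = 1.303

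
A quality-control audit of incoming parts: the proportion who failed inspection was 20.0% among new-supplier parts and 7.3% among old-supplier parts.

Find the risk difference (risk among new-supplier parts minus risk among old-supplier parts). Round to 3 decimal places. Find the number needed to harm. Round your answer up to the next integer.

RD = 0.127; NNH = 8

risk difference = 0.2000 − 0.0730 = 0.127
absolute risk difference = 0.127000
1 / 0.127000 = 7.874 → round up → 8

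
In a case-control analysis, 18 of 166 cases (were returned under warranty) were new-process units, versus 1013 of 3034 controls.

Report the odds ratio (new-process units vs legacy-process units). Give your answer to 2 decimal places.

odds, new-process units = 18/1013 = 0.01777
odds, legacy-process units = 148/2021 = 0.07323
OR = 0.01777 / 0.07323 = 0.24

OR: 0.24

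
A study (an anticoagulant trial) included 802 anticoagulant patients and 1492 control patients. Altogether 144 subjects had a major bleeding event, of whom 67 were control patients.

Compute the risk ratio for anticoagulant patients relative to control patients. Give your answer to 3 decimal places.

anticoagulant patients with the outcome: 144 − 67 = 77
anticoagulant patients without the outcome: 802 − 77 = 725
control patients without the outcome: 1492 − 67 = 1425
risk, anticoagulant patients = 77/802 = 0.09601
risk, control patients = 67/1492 = 0.04491
RR = 0.09601 / 0.04491 = 2.138

2.138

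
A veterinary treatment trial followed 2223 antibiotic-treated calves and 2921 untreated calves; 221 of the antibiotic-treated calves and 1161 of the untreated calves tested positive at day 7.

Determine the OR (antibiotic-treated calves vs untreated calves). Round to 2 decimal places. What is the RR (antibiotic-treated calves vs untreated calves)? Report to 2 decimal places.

OR = 0.17; RR = 0.25

OR = (221 × 1760) / (2002 × 1161) = 388960/2324322 ≈ 0.17
risk, antibiotic-treated calves = 221/2223 = 0.0994
risk, untreated calves = 1161/2921 = 0.3975
RR = 0.0994 / 0.3975 = 0.25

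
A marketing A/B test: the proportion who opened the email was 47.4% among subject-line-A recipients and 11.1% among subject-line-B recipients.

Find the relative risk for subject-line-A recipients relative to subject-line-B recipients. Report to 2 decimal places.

RR = 0.4740 / 0.1110 = 4.27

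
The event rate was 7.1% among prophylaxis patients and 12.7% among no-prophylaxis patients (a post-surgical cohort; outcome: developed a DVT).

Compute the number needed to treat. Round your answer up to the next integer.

absolute risk difference = 0.056000
1 / 0.056000 = 17.857 → round up → 18

18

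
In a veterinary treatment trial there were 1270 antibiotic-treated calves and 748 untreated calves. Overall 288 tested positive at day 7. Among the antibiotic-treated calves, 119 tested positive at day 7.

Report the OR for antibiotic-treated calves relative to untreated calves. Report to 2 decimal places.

0.35

antibiotic-treated calves without the outcome: 1270 − 119 = 1151
untreated calves with the outcome: 288 − 119 = 169
untreated calves without the outcome: 748 − 169 = 579
odds, antibiotic-treated calves = 119/1151 = 0.1034
odds, untreated calves = 169/579 = 0.2919
OR = 0.1034 / 0.2919 = 0.35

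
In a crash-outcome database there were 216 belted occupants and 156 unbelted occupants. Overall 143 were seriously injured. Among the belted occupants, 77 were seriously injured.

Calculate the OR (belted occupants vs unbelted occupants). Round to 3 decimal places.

belted occupants without the outcome: 216 − 77 = 139
unbelted occupants with the outcome: 143 − 77 = 66
unbelted occupants without the outcome: 156 − 66 = 90
odds, belted occupants = 77/139 = 0.5540
odds, unbelted occupants = 66/90 = 0.7333
OR = 0.5540 / 0.7333 = 0.755

0.755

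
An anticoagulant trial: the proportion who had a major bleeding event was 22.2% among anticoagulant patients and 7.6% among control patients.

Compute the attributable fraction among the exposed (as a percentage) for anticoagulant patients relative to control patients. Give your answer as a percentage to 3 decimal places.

AR% = (0.2220 − 0.0760) / 0.2220 = 0.6577 → 65.766%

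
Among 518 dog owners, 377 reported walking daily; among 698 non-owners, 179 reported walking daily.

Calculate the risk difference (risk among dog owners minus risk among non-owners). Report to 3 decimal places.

RD ≈ 0.471

risk, dog owners = 377/518 = 0.7278
risk, non-owners = 179/698 = 0.2564
risk difference = 0.7278 − 0.2564 = 0.471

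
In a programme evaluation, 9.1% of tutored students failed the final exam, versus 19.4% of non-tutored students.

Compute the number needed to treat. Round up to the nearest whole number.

10

absolute risk difference = 0.103000
1 / 0.103000 = 9.709 → round up → 10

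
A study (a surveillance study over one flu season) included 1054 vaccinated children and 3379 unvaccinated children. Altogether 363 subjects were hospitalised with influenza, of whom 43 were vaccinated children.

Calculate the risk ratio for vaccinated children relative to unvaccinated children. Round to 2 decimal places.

vaccinated children without the outcome: 1054 − 43 = 1011
unvaccinated children with the outcome: 363 − 43 = 320
unvaccinated children without the outcome: 3379 − 320 = 3059
risk, vaccinated children = 43/1054 = 0.04080
risk, unvaccinated children = 320/3379 = 0.09470
RR = 0.04080 / 0.09470 = 0.43

RR ≈ 0.43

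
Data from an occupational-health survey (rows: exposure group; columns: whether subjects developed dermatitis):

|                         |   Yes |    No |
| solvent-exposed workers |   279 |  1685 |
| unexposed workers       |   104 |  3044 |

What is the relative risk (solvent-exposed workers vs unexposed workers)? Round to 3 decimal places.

RR: 4.300

risk, solvent-exposed workers = 279/1964 = 0.14206
risk, unexposed workers = 104/3148 = 0.03304
RR = 0.14206 / 0.03304 = 4.300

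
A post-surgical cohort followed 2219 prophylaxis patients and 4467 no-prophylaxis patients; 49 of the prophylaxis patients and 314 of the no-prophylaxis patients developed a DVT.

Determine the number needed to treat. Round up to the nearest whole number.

NNT: 21

risk, prophylaxis patients = 49/2219 = 0.022082
risk, no-prophylaxis patients = 314/4467 = 0.070293
absolute risk difference = 0.048211
1 / 0.048211 = 20.742 → round up → 21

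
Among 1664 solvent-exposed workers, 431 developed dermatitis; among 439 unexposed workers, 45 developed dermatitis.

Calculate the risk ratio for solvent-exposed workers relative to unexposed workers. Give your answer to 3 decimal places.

risk, solvent-exposed workers = 431/1664 = 0.2590
risk, unexposed workers = 45/439 = 0.1025
RR = 0.2590 / 0.1025 = 2.527

2.527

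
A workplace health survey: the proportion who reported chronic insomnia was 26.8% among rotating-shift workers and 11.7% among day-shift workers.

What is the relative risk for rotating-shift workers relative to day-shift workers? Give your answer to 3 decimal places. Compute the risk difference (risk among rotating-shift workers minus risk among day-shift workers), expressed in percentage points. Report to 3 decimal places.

RR = 2.291; RD = 15.100

RR = 0.2680 / 0.1170 = 2.291
risk difference = 0.2680 − 0.1170 = 0.1510 → 15.100 percentage points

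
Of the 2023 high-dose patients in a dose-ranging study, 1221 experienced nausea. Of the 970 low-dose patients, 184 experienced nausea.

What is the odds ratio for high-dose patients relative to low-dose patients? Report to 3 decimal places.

OR = (1221 × 786) / (802 × 184) = 959706/147568 ≈ 6.503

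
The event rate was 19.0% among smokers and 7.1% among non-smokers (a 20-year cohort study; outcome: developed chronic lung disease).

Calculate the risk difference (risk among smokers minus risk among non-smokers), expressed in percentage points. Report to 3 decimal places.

11.900

risk difference = 0.1900 − 0.0710 = 0.1190 → 11.900 percentage points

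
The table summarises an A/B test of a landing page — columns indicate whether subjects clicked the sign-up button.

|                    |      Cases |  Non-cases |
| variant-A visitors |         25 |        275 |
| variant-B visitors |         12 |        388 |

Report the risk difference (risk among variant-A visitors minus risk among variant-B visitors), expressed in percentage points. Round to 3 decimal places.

risk, variant-A visitors = 25/300 = 0.08333
risk, variant-B visitors = 12/400 = 0.03000
risk difference = 0.08333 − 0.03000 = 0.05333 → 5.333 percentage points

RD ≈ 5.333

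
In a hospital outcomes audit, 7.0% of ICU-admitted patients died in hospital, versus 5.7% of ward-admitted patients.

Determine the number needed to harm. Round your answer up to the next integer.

77

absolute risk difference = 0.013000
1 / 0.013000 = 76.923 → round up → 77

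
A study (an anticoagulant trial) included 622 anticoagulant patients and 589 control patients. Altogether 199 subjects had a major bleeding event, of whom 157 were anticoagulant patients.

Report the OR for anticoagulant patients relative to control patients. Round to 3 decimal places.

anticoagulant patients without the outcome: 622 − 157 = 465
control patients with the outcome: 199 − 157 = 42
control patients without the outcome: 589 − 42 = 547
OR = (157 × 547) / (465 × 42) = 85879/19530 ≈ 4.397

OR ≈ 4.397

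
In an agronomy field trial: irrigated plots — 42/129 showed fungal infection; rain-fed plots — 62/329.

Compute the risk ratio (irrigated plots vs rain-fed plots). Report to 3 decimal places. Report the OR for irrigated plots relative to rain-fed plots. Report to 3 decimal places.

risk, irrigated plots = 42/129 = 0.3256
risk, rain-fed plots = 62/329 = 0.1884
RR = 0.3256 / 0.1884 = 1.728
OR = (42 × 267) / (87 × 62) = 11214/5394 ≈ 2.079

RR = 1.728; OR = 2.079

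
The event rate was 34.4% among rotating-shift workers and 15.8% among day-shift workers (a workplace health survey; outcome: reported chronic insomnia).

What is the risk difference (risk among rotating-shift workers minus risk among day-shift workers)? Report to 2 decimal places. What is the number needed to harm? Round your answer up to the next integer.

RD = 0.19; NNH = 6

risk difference = 0.3440 − 0.1580 = 0.19
absolute risk difference = 0.186000
1 / 0.186000 = 5.376 → round up → 6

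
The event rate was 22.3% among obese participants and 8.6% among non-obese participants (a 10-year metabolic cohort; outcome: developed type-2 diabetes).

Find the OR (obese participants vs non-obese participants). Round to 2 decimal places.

odds, obese participants = 0.2230/0.7770 = 0.2870
odds, non-obese participants = 0.0860/0.9140 = 0.0941
OR = 0.2870 / 0.0941 = 3.05

OR = 3.05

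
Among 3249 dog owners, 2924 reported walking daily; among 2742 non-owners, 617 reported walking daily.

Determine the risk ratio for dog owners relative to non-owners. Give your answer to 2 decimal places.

risk, dog owners = 2924/3249 = 0.9000
risk, non-owners = 617/2742 = 0.2250
RR = 0.9000 / 0.2250 = 4.00

4.00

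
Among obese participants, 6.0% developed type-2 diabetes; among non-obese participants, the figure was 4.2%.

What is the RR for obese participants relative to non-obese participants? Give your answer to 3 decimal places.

RR = 0.06000 / 0.04200 = 1.429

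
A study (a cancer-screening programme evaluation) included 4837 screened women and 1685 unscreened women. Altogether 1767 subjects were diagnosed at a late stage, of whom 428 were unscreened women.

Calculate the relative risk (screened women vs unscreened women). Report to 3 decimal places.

1.090

screened women with the outcome: 1767 − 428 = 1339
screened women without the outcome: 4837 − 1339 = 3498
unscreened women without the outcome: 1685 − 428 = 1257
risk, screened women = 1339/4837 = 0.2768
risk, unscreened women = 428/1685 = 0.2540
RR = 0.2768 / 0.2540 = 1.090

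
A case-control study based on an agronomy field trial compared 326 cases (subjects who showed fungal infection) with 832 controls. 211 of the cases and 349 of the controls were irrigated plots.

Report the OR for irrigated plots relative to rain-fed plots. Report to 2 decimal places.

OR = (211 × 483) / (349 × 115) = 101913/40135 ≈ 2.54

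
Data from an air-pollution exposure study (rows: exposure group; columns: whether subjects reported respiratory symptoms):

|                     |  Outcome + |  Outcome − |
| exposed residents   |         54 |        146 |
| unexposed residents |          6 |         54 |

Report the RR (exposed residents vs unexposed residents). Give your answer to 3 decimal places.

RR ≈ 2.700

risk, exposed residents = 54/200 = 0.2700
risk, unexposed residents = 6/60 = 0.1000
RR = 0.2700 / 0.1000 = 2.700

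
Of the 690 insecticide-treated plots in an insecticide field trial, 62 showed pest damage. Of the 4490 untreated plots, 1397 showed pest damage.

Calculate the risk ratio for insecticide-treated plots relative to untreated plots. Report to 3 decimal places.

RR ≈ 0.289

risk, insecticide-treated plots = 62/690 = 0.0899
risk, untreated plots = 1397/4490 = 0.3111
RR = 0.0899 / 0.3111 = 0.289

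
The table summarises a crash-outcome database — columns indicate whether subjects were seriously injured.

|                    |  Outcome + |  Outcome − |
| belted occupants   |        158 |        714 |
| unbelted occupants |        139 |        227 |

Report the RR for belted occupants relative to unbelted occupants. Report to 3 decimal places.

risk, belted occupants = 158/872 = 0.1812
risk, unbelted occupants = 139/366 = 0.3798
RR = 0.1812 / 0.3798 = 0.477

RR ≈ 0.477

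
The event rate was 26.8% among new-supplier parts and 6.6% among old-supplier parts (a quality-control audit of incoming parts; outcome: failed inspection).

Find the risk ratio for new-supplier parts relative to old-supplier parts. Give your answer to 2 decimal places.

RR = 0.2680 / 0.0660 = 4.06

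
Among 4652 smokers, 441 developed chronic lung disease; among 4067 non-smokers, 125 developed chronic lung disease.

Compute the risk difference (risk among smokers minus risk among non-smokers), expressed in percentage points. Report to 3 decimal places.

risk, smokers = 441/4652 = 0.09480
risk, non-smokers = 125/4067 = 0.03074
risk difference = 0.09480 − 0.03074 = 0.06406 → 6.406 percentage points

RD: 6.406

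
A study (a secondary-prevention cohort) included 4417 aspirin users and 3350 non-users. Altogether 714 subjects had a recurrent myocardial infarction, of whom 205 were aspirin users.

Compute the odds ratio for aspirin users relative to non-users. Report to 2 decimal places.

aspirin users without the outcome: 4417 − 205 = 4212
non-users with the outcome: 714 − 205 = 509
non-users without the outcome: 3350 − 509 = 2841
odds, aspirin users = 205/4212 = 0.04867
odds, non-users = 509/2841 = 0.17916
OR = 0.04867 / 0.17916 = 0.27

0.27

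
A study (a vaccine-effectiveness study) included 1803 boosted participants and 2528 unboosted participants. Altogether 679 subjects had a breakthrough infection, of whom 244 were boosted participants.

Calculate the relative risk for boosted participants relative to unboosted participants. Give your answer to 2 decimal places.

boosted participants without the outcome: 1803 − 244 = 1559
unboosted participants with the outcome: 679 − 244 = 435
unboosted participants without the outcome: 2528 − 435 = 2093
risk, boosted participants = 244/1803 = 0.1353
risk, unboosted participants = 435/2528 = 0.1721
RR = 0.1353 / 0.1721 = 0.79

0.79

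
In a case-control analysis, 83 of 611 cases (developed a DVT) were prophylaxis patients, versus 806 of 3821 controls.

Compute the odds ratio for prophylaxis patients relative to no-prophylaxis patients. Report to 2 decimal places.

OR = (83 × 3015) / (806 × 528) = 250245/425568 ≈ 0.59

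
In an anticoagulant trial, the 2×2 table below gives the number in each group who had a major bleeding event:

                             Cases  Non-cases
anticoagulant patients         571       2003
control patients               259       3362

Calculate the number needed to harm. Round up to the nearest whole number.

NNH ≈ 7

risk, anticoagulant patients = 571/2574 = 0.221834
risk, control patients = 259/3621 = 0.071527
absolute risk difference = 0.150307
1 / 0.150307 = 6.653 → round up → 7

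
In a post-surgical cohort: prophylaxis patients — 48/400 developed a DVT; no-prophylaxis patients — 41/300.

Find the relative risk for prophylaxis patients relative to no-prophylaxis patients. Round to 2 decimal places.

RR = 0.88

risk, prophylaxis patients = 48/400 = 0.1200
risk, no-prophylaxis patients = 41/300 = 0.1367
RR = 0.1200 / 0.1367 = 0.88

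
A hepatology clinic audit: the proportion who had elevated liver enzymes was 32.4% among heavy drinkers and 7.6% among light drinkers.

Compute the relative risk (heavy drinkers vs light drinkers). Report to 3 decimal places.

RR = 0.3240 / 0.0760 = 4.263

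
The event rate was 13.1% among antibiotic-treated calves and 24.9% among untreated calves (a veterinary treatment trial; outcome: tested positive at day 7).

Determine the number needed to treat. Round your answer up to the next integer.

NNT = 9

absolute risk difference = 0.118000
1 / 0.118000 = 8.475 → round up → 9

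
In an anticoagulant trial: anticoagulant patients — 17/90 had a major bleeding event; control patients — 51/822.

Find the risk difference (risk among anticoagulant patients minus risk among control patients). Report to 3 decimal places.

0.127

risk, anticoagulant patients = 17/90 = 0.1889
risk, control patients = 51/822 = 0.0620
risk difference = 0.1889 − 0.0620 = 0.127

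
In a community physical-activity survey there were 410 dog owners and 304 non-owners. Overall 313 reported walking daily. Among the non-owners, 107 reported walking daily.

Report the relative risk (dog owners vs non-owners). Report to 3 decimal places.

1.427

dog owners with the outcome: 313 − 107 = 206
dog owners without the outcome: 410 − 206 = 204
non-owners without the outcome: 304 − 107 = 197
risk, dog owners = 206/410 = 0.5024
risk, non-owners = 107/304 = 0.3520
RR = 0.5024 / 0.3520 = 1.427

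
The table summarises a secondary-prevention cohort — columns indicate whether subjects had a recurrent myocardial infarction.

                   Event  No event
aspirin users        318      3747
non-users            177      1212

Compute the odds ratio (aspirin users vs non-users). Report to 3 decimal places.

OR = (318 × 1212) / (3747 × 177) = 385416/663219 ≈ 0.581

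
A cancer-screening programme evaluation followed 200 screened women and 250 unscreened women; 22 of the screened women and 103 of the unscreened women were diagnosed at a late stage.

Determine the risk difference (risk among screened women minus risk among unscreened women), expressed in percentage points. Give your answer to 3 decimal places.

risk, screened women = 22/200 = 0.1100
risk, unscreened women = 103/250 = 0.4120
risk difference = 0.1100 − 0.4120 = -0.3020 → -30.200 percentage points

-30.200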